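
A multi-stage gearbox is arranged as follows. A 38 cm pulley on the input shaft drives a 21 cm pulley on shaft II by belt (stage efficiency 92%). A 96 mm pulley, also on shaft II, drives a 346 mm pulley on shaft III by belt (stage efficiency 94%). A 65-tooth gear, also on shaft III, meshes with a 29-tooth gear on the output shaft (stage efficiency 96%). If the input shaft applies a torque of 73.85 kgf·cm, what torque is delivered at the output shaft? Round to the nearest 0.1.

54.5 kgf·cm

belt 21/38 = 0.55263 → τ = 73.85·0.55263·0.92 = 37.547 kgf·cm
belt 346/96 = 3.6042 → τ = 37.547·3.6042·0.94 = 127.21 kgf·cm
gear mesh 29/65 = 0.44615 → τ = 127.21·0.44615·0.96 = 54.483 kgf·cm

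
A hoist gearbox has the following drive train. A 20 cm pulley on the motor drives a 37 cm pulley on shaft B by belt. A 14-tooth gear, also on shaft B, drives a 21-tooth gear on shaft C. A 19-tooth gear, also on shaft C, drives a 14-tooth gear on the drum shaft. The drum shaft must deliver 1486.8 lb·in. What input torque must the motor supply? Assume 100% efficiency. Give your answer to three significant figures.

727 lb·in

Overall ratio R = 1.85 × 1.5 × 0.73684 = 2.0447.
Input torque = output torque / R = 1486.8 / 2.0447 = 727.14 lb·in.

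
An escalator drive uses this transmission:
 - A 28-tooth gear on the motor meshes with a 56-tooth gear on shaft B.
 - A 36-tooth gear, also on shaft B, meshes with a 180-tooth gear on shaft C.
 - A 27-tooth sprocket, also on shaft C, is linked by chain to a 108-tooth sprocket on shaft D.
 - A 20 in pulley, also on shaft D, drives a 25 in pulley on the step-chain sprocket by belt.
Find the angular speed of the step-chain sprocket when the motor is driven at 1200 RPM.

24 RPM

gear mesh 56/28 = 2 → 1200/2 = 600 RPM
gear mesh 180/36 = 5 → 600/5 = 120 RPM
chain 108/27 = 4 → 120/4 = 30 RPM
belt 25/20 = 1.25 → 30/1.25 = 24 RPM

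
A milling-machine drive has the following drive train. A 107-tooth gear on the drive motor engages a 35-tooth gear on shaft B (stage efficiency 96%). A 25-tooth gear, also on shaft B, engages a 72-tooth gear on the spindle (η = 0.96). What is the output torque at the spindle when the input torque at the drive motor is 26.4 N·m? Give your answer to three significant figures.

gear mesh 35/107 = 0.3271 → τ = 26.4·0.3271·0.96 = 8.2901 N·m
gear mesh 72/25 = 2.88 → τ = 8.2901·2.88·0.96 = 22.92 N·m

22.9 N·m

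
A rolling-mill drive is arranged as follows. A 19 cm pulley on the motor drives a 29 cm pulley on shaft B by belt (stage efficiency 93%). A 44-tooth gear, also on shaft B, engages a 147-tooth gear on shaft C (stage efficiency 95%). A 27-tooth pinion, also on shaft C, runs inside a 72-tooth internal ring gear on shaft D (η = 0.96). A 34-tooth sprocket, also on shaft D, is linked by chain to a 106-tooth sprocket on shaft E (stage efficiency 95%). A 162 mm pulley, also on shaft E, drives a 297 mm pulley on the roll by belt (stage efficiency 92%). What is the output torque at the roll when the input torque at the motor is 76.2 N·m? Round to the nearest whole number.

Belt: ratio = 29/19 = 1.5263; torque at shaft B = 76.2 × 1.5263 × 0.93 = 108.16 N·m.
Gear mesh: ratio = 147/44 = 3.3409; torque at shaft C = 108.16 × 3.3409 × 0.95 = 343.3 N·m.
Internal gear: ratio = 72/27 = 2.6667; torque at shaft D = 343.3 × 2.6667 × 0.96 = 878.84 N·m.
Chain: ratio = 106/34 = 3.1176; torque at shaft E = 878.84 × 3.1176 × 0.95 = 2602.9 N·m.
Belt: ratio = 297/162 = 1.8333; torque at the roll = 2602.9 × 1.8333 × 0.92 = 4390.3 N·m.

4390 N·m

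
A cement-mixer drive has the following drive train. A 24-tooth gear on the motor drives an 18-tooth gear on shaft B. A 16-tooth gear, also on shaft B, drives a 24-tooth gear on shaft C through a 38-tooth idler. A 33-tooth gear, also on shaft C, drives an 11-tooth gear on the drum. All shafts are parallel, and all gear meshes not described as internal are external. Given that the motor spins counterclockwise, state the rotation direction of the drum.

the motor → shaft B: external mesh, 1 reversal → CW.
shaft B → shaft C: driver → idler → driven is 2 external meshes, 2 reversals → CW.
shaft C → the drum: external mesh, 1 reversal → CCW.
4 reversals in total — an even number — so the drum turns the same way as the motor.

counterclockwise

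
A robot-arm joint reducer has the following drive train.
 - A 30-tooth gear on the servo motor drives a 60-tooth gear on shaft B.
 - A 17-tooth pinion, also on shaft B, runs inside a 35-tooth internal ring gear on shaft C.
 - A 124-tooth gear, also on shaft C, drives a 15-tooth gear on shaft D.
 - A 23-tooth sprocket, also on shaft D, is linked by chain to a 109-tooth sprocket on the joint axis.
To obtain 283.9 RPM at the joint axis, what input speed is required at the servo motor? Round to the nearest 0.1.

670.2 RPM

Overall ratio R = 2 × 2.0588 × 0.12097 × 4.7391 = 2.3606.
Required input speed = output speed × R = 283.9 × 2.3606 = 670.17 RPM.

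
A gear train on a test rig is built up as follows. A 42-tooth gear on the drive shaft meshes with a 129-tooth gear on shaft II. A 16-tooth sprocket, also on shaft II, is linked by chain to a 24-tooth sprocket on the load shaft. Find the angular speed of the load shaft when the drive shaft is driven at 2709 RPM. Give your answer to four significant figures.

588.0 RPM

gear mesh 129/42 = 3.0714 → 2709/3.0714 = 882 RPM
chain 24/16 = 1.5 → 882/1.5 = 588 RPM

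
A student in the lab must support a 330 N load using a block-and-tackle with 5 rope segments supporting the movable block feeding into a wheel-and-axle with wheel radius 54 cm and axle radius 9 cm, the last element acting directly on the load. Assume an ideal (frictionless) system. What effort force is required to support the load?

Block-and-tackle MA = number of supporting rope parts = 5.
Wheel-and-axle MA = R/r = 54/9 = 6.
Combined ideal MA = 5 × 6 = 30.
Effort = load / MA = 330 / 30 = 11 N.

11 N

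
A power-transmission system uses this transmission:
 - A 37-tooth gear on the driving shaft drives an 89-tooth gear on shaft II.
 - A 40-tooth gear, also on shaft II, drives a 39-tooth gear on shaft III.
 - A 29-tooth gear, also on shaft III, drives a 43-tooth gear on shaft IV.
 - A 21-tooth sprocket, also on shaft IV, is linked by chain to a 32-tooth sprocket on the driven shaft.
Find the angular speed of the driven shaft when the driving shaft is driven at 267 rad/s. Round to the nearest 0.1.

50.4 rad/s

gear mesh 89/37 = 2.4054 → 267/2.4054 = 111 rad/s
gear mesh 39/40 = 0.975 → 111/0.975 = 113.85 rad/s
gear mesh 43/29 = 1.4828 → 113.85/1.4828 = 76.78 rad/s
chain 32/21 = 1.5238 → 76.78/1.5238 = 50.387 rad/s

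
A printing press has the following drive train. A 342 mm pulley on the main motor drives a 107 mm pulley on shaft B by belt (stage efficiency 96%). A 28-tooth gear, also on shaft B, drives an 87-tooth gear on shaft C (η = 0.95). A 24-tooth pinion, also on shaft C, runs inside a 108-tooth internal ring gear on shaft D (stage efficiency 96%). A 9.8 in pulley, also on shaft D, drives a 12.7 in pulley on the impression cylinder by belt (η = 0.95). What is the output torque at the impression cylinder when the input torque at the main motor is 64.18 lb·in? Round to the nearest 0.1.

302.6 lb·in

After the belt (107/342): 64.18 × 0.31287 × 0.96 = 19.277 lb·in
After the gear mesh (87/28): 19.277 × 3.1071 × 0.95 = 56.9 lb·in
After the internal gear (108/24): 56.9 × 4.5 × 0.96 = 245.81 lb·in
After the belt (12.7/9.8): 245.81 × 1.2959 × 0.95 = 302.62 lb·in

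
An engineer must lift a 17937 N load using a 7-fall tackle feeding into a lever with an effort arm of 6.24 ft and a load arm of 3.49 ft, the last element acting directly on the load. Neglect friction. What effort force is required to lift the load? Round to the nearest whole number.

Block-and-tackle MA = number of supporting rope parts = 7.
Lever MA = effort arm / load arm = 6.24/3.49 = 1.788.
Combined ideal MA = 7 × 1.788 = 12.516.
Effort = load / MA = 17937 / 12.516 = 1433.2 N.

1433 N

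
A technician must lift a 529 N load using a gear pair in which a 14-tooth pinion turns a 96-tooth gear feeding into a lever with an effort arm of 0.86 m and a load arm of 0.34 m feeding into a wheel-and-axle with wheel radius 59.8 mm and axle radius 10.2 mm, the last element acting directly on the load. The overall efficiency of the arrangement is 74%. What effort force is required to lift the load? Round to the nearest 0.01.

Gear pair MA = 96/14 = 6.8571.
Lever MA = effort arm / load arm = 0.86/0.34 = 2.5294.
Wheel-and-axle MA = R/r = 59.8/10.2 = 5.8627.
Combined ideal MA = 6.8571 × 2.5294 × 5.8627 = 101.69.
Actual MA = 101.69 × 0.74 = 75.248.
Effort = load / actual MA = 529 / 75.248 = 7.0301 N.

7.03 N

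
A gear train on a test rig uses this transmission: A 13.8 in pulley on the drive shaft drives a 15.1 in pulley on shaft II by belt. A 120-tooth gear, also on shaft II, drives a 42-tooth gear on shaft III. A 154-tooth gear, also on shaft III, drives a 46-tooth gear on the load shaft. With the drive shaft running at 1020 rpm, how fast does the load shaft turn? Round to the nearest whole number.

Belt: ratio = 15.1/13.8 = 1.0942, so shaft II turns at 1020 / 1.0942 = 932.19 rpm.
Gear mesh: ratio = 42/120 = 0.35, so shaft III turns at 932.19 / 0.35 = 2663.4 rpm.
Gear mesh: ratio = 46/154 = 0.2987, so the load shaft turns at 2663.4 / 0.2987 = 8916.6 rpm.

8917 rpm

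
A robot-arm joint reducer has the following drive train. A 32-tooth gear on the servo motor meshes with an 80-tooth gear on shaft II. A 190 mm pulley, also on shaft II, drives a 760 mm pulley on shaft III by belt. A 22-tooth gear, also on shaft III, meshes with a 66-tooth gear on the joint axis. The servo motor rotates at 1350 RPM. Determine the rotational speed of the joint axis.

45 RPM

the servo motor → shaft II (gear mesh, 80/32): 1350 ÷ 2.5 = 540 RPM
shaft II → shaft III (belt, 760/190): 540 ÷ 4 = 135 RPM
shaft III → the joint axis (gear mesh, 66/22): 135 ÷ 3 = 45 RPM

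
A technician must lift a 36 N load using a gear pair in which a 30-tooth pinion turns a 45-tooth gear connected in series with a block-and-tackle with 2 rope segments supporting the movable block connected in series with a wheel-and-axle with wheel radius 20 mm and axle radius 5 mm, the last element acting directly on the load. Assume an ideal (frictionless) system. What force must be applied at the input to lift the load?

Gear pair MA = 45/30 = 1.5.
Block-and-tackle MA = number of supporting rope parts = 2.
Wheel-and-axle MA = R/r = 20/5 = 4.
Combined ideal MA = 1.5 × 2 × 4 = 12.
Effort = load / MA = 36 / 12 = 3 N.

3 N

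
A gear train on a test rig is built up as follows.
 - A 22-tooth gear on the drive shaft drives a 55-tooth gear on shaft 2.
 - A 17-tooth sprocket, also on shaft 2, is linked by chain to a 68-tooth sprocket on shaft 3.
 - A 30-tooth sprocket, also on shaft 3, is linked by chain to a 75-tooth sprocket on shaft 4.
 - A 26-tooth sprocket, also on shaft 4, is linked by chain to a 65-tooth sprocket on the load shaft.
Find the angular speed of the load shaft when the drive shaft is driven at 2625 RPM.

the drive shaft → shaft 2 (gear mesh, 55/22): 2625 ÷ 2.5 = 1050 RPM
shaft 2 → shaft 3 (chain, 68/17): 1050 ÷ 4 = 262.5 RPM
shaft 3 → shaft 4 (chain, 75/30): 262.5 ÷ 2.5 = 105 RPM
shaft 4 → the load shaft (chain, 65/26): 105 ÷ 2.5 = 42 RPM

42 RPM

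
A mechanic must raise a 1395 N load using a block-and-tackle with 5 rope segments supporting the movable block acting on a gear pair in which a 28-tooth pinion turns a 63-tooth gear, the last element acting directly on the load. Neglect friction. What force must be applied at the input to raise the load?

124 N

Block-and-tackle MA = number of supporting rope parts = 5.
Gear pair MA = 63/28 = 2.25.
Combined ideal MA = 5 × 2.25 = 11.25.
Effort = load / MA = 1395 / 11.25 = 124 N.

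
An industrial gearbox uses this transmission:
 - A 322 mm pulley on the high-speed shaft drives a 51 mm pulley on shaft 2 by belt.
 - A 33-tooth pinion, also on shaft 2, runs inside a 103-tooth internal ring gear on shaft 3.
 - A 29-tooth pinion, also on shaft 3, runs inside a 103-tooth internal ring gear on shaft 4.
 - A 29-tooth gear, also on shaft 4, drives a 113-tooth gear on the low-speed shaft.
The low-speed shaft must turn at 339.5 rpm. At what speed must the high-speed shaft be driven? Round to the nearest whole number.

Overall ratio R = 0.15839 × 3.1212 × 3.5517 × 3.8966 = 6.8416.
Required input speed = output speed × R = 339.5 × 6.8416 = 2322.7 rpm.

2323 rpm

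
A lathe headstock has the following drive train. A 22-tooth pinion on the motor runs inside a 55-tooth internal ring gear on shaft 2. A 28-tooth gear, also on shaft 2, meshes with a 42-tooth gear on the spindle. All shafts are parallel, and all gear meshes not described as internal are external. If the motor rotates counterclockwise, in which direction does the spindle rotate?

the motor → shaft 2: internal mesh, same direction → CCW.
shaft 2 → the spindle: external mesh, 1 reversal → CW.
1 reversal in total — an odd number — so the spindle turns opposite to the motor.

clockwise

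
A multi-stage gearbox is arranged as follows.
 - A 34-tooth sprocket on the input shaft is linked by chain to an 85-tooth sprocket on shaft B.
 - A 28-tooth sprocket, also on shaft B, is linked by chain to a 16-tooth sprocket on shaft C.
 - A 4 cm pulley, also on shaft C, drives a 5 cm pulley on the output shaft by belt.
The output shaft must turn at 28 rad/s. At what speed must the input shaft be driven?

Overall ratio R = 2.5 × 0.57143 × 1.25 = 1.7857.
Required input speed = output speed × R = 28 × 1.7857 = 50 rad/s.

50 rad/s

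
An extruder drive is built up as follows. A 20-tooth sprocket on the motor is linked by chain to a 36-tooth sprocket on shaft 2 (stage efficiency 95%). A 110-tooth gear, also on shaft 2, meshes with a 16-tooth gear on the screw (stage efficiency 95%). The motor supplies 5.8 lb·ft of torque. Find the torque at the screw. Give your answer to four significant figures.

Chain: ratio = 36/20 = 1.8; torque at shaft 2 = 5.8 × 1.8 × 0.95 = 9.918 lb·ft.
Gear mesh: ratio = 16/110 = 0.14545; torque at the screw = 9.918 × 0.14545 × 0.95 = 1.3705 lb·ft.

1.370 lb·ft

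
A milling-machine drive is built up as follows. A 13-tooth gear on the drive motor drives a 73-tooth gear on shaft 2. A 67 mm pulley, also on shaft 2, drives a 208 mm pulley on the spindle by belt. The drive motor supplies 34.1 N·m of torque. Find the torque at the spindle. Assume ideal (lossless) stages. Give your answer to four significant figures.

594.5 N·m

gear mesh 73/13 = 5.6154 → τ = 34.1·5.6154 = 191.48 N·m
belt 208/67 = 3.1045 → τ = 191.48·3.1045 = 594.46 N·m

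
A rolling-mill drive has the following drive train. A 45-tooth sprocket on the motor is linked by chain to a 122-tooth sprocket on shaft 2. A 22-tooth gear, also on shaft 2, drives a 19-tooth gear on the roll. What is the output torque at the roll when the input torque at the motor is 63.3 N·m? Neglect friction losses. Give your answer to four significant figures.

After the chain (122/45): 63.3 × 2.7111 = 171.61 N·m
After the gear mesh (19/22): 171.61 × 0.86364 = 148.21 N·m

148.2 N·m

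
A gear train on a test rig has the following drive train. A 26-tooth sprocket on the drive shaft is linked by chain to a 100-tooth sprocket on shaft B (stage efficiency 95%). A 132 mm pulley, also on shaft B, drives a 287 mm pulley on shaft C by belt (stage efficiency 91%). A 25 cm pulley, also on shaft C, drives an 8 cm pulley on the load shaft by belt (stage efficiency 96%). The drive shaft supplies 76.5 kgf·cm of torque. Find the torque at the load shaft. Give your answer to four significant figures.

169.9 kgf·cm

After the chain (100/26): 76.5 × 3.8462 × 0.95 = 279.52 kgf·cm
After the belt (287/132): 279.52 × 2.1742 × 0.91 = 553.05 kgf·cm
After the belt (8/25): 553.05 × 0.32 × 0.96 = 169.9 kgf·cm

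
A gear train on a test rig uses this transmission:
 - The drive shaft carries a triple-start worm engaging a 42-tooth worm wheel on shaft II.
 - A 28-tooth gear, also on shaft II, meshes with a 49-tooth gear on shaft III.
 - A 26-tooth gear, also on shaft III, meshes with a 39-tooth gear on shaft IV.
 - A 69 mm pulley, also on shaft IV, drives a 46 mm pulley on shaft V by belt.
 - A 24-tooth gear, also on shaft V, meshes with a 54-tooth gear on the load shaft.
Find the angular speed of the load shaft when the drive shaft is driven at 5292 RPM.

worm 42/3 = 14 → 5292/14 = 378 RPM
gear mesh 49/28 = 1.75 → 378/1.75 = 216 RPM
gear mesh 39/26 = 1.5 → 216/1.5 = 144 RPM
belt 46/69 = 0.66667 → 144/0.66667 = 216 RPM
gear mesh 54/24 = 2.25 → 216/2.25 = 96 RPM

96 RPM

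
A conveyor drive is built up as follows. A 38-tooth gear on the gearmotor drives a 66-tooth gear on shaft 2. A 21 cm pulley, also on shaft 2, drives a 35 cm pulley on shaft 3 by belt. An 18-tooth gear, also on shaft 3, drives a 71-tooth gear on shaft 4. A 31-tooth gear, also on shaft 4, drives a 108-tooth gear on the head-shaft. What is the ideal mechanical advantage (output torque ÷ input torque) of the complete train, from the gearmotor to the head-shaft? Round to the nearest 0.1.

39.8

Each stage contributes driven/driver: gear mesh 66/38 = 1.7368, belt 35/21 = 1.6667, gear mesh 71/18 = 3.9444, gear mesh 108/31 = 3.4839.
Overall: 1.7368 × 1.6667 × 3.9444 × 3.4839 = 39.779.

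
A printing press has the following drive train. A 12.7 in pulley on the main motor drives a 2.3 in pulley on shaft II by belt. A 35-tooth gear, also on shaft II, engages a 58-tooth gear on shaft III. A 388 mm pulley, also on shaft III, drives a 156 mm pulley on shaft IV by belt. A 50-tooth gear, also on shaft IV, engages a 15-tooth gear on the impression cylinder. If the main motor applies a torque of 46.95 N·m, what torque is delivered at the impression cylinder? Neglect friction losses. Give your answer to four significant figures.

1.700 N·m

belt 2.3/12.7 = 0.1811 → τ = 46.95·0.1811 = 8.5028 N·m
gear mesh 58/35 = 1.6571 → τ = 8.5028·1.6571 = 14.09 N·m
belt 156/388 = 0.40206 → τ = 14.09·0.40206 = 5.6652 N·m
gear mesh 15/50 = 0.3 → τ = 5.6652·0.3 = 1.6995 N·m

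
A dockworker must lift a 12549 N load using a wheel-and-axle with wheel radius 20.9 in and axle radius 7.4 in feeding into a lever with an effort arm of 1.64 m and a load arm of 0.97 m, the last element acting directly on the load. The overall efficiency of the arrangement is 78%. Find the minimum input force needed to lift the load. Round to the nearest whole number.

Wheel-and-axle MA = R/r = 20.9/7.4 = 2.8243.
Lever MA = effort arm / load arm = 1.64/0.97 = 1.6907.
Combined ideal MA = 2.8243 × 1.6907 = 4.7751.
Actual MA = 4.7751 × 0.78 = 3.7246.
Effort = load / actual MA = 12549 / 3.7246 = 3369.2 N.

3369 N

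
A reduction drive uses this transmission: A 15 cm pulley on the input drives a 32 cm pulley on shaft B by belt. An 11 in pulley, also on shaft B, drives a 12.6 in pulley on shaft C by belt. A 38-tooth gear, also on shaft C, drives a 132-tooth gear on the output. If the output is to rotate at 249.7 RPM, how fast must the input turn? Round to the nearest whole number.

Overall ratio R = 2.1333 × 1.1455 × 3.4737 = 8.4884.
Required input speed = output speed × R = 249.7 × 8.4884 = 2119.6 RPM.

2120 RPM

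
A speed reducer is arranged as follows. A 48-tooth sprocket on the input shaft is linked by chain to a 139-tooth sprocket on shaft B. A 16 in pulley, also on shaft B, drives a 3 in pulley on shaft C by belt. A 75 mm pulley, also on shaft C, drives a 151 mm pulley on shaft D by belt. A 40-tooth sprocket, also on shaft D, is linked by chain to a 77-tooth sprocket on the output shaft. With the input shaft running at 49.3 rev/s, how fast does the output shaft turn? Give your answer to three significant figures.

chain 139/48 = 2.8958 → 49.3/2.8958 = 17.024 rev/s
belt 3/16 = 0.1875 → 17.024/0.1875 = 90.797 rev/s
belt 151/75 = 2.0133 → 90.797/2.0133 = 45.098 rev/s
chain 77/40 = 1.925 → 45.098/1.925 = 23.427 rev/s

23.4 rev/s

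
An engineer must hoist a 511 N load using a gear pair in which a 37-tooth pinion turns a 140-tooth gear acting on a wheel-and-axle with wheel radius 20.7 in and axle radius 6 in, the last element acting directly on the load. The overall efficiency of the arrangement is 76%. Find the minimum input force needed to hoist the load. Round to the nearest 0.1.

Gear pair MA = 140/37 = 3.7838.
Wheel-and-axle MA = R/r = 20.7/6 = 3.45.
Combined ideal MA = 3.7838 × 3.45 = 13.054.
Actual MA = 13.054 × 0.76 = 9.9211.
Effort = load / actual MA = 511 / 9.9211 = 51.506 N.

51.5 N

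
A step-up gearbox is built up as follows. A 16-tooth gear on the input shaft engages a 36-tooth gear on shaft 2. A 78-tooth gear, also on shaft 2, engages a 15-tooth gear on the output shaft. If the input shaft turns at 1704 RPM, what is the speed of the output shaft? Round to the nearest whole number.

3938 RPM

Gear mesh: ratio = 36/16 = 2.25, so shaft 2 turns at 1704 / 2.25 = 757.33 RPM.
Gear mesh: ratio = 15/78 = 0.19231, so the output shaft turns at 757.33 / 0.19231 = 3938.1 RPM.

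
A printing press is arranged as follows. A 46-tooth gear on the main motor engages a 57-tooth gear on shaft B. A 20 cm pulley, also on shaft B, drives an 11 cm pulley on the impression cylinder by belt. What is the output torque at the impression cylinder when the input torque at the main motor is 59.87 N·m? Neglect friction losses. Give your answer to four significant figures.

gear mesh 57/46 = 1.2391 → τ = 59.87·1.2391 = 74.187 N·m
belt 11/20 = 0.55 → τ = 74.187·0.55 = 40.803 N·m

40.80 N·m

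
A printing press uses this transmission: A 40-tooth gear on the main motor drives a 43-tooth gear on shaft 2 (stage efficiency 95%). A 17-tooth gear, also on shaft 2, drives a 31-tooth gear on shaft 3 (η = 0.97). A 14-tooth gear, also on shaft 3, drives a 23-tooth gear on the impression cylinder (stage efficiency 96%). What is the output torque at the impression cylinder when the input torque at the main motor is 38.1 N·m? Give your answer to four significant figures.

108.5 N·m

After the gear mesh (43/40): 38.1 × 1.075 × 0.95 = 38.91 N·m
After the gear mesh (31/17): 38.91 × 1.8235 × 0.97 = 68.824 N·m
After the gear mesh (23/14): 68.824 × 1.6429 × 0.96 = 108.55 N·m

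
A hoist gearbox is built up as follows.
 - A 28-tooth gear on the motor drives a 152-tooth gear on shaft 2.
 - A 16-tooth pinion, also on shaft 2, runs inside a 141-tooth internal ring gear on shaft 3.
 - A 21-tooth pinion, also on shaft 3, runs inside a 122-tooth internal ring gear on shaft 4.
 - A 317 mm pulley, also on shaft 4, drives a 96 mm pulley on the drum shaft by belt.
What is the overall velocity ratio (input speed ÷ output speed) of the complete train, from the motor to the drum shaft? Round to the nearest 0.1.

Each stage contributes driven/driver: gear mesh 152/28 = 5.4286, internal gear 141/16 = 8.8125, internal gear 122/21 = 5.8095, belt 96/317 = 0.30284.
Overall: 5.4286 × 8.8125 × 5.8095 × 0.30284 = 84.166.

84.2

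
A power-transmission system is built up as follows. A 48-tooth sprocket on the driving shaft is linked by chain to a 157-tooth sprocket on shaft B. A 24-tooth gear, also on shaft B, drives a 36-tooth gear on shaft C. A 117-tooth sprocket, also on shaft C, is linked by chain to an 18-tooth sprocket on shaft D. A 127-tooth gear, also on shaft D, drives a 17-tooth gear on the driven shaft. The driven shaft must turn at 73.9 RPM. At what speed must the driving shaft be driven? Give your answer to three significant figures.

7.47 RPM

Overall ratio R = 3.2708 × 1.5 × 0.15385 × 0.13386 = 0.10104.
Required input speed = output speed × R = 73.9 × 0.10104 = 7.4667 RPM.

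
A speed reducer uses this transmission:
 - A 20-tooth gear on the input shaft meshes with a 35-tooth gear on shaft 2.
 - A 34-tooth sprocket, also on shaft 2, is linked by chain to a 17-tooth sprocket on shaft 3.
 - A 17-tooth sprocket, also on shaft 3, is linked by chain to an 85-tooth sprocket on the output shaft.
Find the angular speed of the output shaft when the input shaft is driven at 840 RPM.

the input shaft → shaft 2 (gear mesh, 35/20): 840 ÷ 1.75 = 480 RPM
shaft 2 → shaft 3 (chain, 17/34): 480 ÷ 0.5 = 960 RPM
shaft 3 → the output shaft (chain, 85/17): 960 ÷ 5 = 192 RPM

192 RPM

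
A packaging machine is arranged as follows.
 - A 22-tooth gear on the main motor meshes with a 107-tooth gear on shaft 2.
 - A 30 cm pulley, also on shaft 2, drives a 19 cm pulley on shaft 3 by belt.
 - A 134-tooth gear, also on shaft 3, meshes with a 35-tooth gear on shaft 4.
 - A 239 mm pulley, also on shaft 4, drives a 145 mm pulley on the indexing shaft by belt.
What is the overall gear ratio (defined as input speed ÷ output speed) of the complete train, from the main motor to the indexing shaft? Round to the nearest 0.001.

0.488

Each stage contributes driven/driver: gear mesh 107/22 = 4.8636, belt 19/30 = 0.63333, gear mesh 35/134 = 0.26119, belt 145/239 = 0.60669.
Overall: 4.8636 × 0.63333 × 0.26119 × 0.60669 = 0.48812.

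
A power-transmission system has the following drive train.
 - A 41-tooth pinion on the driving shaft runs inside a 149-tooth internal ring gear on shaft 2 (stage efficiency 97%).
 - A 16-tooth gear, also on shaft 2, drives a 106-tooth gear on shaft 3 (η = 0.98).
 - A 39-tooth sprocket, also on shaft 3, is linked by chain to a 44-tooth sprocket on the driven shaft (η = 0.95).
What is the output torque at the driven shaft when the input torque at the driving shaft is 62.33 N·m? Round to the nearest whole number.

1529 N·m

Internal gear: ratio = 149/41 = 3.6341; torque at shaft 2 = 62.33 × 3.6341 × 0.97 = 219.72 N·m.
Gear mesh: ratio = 106/16 = 6.625; torque at shaft 3 = 219.72 × 6.625 × 0.98 = 1426.5 N·m.
Chain: ratio = 44/39 = 1.1282; torque at the driven shaft = 1426.5 × 1.1282 × 0.95 = 1529 N·m.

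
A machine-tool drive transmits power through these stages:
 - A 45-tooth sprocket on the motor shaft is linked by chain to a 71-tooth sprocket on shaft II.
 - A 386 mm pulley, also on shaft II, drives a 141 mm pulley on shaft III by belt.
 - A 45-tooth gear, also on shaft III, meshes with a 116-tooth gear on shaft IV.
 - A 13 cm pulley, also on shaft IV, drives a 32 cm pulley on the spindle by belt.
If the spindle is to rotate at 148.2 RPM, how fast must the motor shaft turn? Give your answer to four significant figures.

542.0 RPM

Overall ratio R = 1.5778 × 0.36528 × 2.5778 × 2.4615 = 3.657.
Required input speed = output speed × R = 148.2 × 3.657 = 541.97 RPM.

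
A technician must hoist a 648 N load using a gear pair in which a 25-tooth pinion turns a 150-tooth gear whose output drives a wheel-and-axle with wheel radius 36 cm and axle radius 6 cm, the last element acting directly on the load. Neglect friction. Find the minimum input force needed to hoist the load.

18 N

Gear pair MA = 150/25 = 6.
Wheel-and-axle MA = R/r = 36/6 = 6.
Combined ideal MA = 6 × 6 = 36.
Effort = load / MA = 648 / 36 = 18 N.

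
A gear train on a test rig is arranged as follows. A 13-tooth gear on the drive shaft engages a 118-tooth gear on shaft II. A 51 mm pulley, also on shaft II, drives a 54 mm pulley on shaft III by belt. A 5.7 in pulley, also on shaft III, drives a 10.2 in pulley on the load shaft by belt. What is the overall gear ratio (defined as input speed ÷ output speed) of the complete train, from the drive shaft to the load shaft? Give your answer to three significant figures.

17.2

Each stage contributes driven/driver: gear mesh 118/13 = 9.0769, belt 54/51 = 1.0588, belt 10.2/5.7 = 1.7895.
Overall: 9.0769 × 1.0588 × 1.7895 = 17.198.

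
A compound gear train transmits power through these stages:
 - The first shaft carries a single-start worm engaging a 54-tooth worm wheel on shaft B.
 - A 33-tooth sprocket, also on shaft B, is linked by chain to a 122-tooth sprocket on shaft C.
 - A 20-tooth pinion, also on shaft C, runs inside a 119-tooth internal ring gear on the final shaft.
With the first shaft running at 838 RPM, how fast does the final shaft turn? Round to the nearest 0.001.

0.705 RPM

Worm: ratio = 54/1 = 54, so shaft B turns at 838 / 54 = 15.519 RPM.
Chain: ratio = 122/33 = 3.697, so shaft C turns at 15.519 / 3.697 = 4.1976 RPM.
Internal gear: ratio = 119/20 = 5.95, so the final shaft turns at 4.1976 / 5.95 = 0.70548 RPM.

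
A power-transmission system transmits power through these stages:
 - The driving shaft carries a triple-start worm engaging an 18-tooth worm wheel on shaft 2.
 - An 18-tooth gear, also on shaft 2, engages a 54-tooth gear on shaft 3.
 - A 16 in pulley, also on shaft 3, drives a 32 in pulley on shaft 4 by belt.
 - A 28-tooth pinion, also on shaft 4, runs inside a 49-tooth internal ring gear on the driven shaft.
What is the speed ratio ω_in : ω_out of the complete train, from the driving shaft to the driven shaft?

Each stage contributes driven/driver: worm 18/3 = 6, gear mesh 54/18 = 3, belt 32/16 = 2, internal gear 49/28 = 1.75.
Overall: 6 × 3 × 2 × 1.75 = 63.

63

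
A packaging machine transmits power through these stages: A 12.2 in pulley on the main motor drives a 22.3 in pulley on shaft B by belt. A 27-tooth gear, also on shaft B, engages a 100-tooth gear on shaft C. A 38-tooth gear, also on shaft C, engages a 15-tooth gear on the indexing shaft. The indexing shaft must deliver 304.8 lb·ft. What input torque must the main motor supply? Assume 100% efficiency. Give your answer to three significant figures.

114 lb·ft

Overall ratio R = 1.8279 × 3.7037 × 0.39474 = 2.6723.
Input torque = output torque / R = 304.8 / 2.6723 = 114.06 lb·ft.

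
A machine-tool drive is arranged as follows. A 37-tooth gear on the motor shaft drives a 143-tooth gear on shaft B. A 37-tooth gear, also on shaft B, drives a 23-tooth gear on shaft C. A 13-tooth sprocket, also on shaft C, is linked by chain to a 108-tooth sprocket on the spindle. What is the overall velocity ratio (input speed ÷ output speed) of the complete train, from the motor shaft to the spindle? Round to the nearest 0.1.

20.0

Each stage contributes driven/driver: gear mesh 143/37 = 3.8649, gear mesh 23/37 = 0.62162, chain 108/13 = 8.3077.
Overall: 3.8649 × 0.62162 × 8.3077 = 19.959.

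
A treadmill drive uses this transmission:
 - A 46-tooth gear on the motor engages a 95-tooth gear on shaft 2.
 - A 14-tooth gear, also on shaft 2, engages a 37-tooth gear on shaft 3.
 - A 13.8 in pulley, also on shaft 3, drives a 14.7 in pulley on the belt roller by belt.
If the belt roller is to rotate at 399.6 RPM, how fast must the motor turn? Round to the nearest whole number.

Overall ratio R = 2.0652 × 2.6429 × 1.0652 = 5.814.
Required input speed = output speed × R = 399.6 × 5.814 = 2323.3 RPM.

2323 RPM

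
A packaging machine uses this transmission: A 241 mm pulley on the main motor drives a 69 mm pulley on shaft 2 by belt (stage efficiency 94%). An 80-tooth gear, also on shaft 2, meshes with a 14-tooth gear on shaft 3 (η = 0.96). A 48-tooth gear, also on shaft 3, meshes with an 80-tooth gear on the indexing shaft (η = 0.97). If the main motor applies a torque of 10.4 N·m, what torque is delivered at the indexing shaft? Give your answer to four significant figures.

0.7602 N·m

belt 69/241 = 0.28631 → τ = 10.4·0.28631·0.94 = 2.7989 N·m
gear mesh 14/80 = 0.175 → τ = 2.7989·0.175·0.96 = 0.47022 N·m
gear mesh 80/48 = 1.6667 → τ = 0.47022·1.6667·0.97 = 0.76019 N·m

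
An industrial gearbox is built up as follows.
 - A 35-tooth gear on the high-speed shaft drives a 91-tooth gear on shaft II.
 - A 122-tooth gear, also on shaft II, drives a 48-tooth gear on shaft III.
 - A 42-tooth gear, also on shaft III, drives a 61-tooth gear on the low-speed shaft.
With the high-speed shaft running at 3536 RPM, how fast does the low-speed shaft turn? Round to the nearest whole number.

2380 RPM

Gear mesh: ratio = 91/35 = 2.6, so shaft II turns at 3536 / 2.6 = 1360 RPM.
Gear mesh: ratio = 48/122 = 0.39344, so shaft III turns at 1360 / 0.39344 = 3456.7 RPM.
Gear mesh: ratio = 61/42 = 1.4524, so the low-speed shaft turns at 3456.7 / 1.4524 = 2380 RPM.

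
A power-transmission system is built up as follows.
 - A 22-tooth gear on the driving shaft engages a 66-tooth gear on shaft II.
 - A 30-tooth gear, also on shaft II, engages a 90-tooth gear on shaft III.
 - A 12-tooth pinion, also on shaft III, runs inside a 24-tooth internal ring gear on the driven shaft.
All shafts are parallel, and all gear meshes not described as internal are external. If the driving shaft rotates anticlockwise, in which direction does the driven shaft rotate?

the driving shaft → shaft II: external mesh, 1 reversal → CW.
shaft II → shaft III: external mesh, 1 reversal → CCW.
shaft III → the driven shaft: internal mesh, same direction → CCW.
2 reversals in total — an even number — so the driven shaft turns the same way as the driving shaft.

anticlockwise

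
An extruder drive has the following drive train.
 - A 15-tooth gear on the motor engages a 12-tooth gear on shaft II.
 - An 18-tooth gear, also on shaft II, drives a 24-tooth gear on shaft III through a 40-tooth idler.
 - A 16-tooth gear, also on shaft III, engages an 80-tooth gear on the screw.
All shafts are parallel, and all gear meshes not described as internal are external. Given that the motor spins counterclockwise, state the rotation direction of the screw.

the motor → shaft II: external mesh, 1 reversal → CW.
shaft II → shaft III: driver → idler → driven is 2 external meshes, 2 reversals → CW.
shaft III → the screw: external mesh, 1 reversal → CCW.
4 reversals in total — an even number — so the screw turns the same way as the motor.

counterclockwise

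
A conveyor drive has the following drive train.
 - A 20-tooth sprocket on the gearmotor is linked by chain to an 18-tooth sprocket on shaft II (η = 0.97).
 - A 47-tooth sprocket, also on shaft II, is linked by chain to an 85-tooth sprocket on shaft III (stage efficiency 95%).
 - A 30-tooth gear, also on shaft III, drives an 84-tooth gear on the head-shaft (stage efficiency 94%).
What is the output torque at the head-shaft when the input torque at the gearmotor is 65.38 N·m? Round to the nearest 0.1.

After the chain (18/20): 65.38 × 0.9 × 0.97 = 57.077 N·m
After the chain (85/47): 57.077 × 1.8085 × 0.95 = 98.063 N·m
After the gear mesh (84/30): 98.063 × 2.8 × 0.94 = 258.1 N·m

258.1 N·m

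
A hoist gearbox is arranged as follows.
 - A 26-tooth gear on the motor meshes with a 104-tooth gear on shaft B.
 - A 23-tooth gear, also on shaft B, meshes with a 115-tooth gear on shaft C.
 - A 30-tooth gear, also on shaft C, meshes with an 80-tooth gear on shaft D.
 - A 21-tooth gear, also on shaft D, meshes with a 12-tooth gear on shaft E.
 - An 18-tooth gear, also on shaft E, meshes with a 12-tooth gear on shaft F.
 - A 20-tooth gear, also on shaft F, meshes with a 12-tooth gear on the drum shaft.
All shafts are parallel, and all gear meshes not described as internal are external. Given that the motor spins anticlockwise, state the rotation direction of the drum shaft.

anticlockwise

the motor → shaft B: external mesh, 1 reversal → CW.
shaft B → shaft C: external mesh, 1 reversal → CCW.
shaft C → shaft D: external mesh, 1 reversal → CW.
shaft D → shaft E: external mesh, 1 reversal → CCW.
shaft E → shaft F: external mesh, 1 reversal → CW.
shaft F → the drum shaft: external mesh, 1 reversal → CCW.
6 reversals in total — an even number — so the drum shaft turns the same way as the motor.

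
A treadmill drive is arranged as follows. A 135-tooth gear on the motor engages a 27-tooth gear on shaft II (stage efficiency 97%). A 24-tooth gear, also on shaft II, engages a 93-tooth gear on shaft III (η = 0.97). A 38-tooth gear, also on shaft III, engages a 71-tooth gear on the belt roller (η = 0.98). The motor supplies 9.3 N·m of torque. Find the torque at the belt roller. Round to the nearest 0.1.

12.4 N·m

gear mesh 27/135 = 0.2 → τ = 9.3·0.2·0.97 = 1.8042 N·m
gear mesh 93/24 = 3.875 → τ = 1.8042·3.875·0.97 = 6.7815 N·m
gear mesh 71/38 = 1.8684 → τ = 6.7815·1.8684·0.98 = 12.417 N·m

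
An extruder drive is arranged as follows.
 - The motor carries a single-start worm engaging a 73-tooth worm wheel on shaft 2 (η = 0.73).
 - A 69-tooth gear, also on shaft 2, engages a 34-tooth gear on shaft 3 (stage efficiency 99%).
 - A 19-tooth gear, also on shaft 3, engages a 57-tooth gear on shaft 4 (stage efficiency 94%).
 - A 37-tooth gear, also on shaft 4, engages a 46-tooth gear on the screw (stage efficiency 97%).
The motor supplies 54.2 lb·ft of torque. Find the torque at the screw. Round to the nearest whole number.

After the worm (73/1): 54.2 × 73 × 0.73 = 2888.3 lb·ft
After the gear mesh (34/69): 2888.3 × 0.49275 × 0.99 = 1409 lb·ft
After the gear mesh (57/19): 1409 × 3 × 0.94 = 3973.4 lb·ft
After the gear mesh (46/37): 3973.4 × 1.2432 × 0.97 = 4791.7 lb·ft

4792 lb·ft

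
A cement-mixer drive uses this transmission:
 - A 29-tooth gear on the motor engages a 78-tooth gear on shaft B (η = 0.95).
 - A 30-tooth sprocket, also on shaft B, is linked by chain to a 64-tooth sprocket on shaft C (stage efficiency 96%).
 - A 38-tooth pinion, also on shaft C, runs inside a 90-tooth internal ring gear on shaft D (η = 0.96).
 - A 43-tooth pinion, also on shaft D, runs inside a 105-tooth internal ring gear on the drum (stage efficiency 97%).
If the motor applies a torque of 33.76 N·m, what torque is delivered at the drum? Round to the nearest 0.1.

951.4 N·m

gear mesh 78/29 = 2.6897 → τ = 33.76·2.6897·0.95 = 86.263 N·m
chain 64/30 = 2.1333 → τ = 86.263·2.1333·0.96 = 176.67 N·m
internal gear 90/38 = 2.3684 → τ = 176.67·2.3684·0.96 = 401.68 N·m
internal gear 105/43 = 2.4419 → τ = 401.68·2.4419·0.97 = 951.43 N·m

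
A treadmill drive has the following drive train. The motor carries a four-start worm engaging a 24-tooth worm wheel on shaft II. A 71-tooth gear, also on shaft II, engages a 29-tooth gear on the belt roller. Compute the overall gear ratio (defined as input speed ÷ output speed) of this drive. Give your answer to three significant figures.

Each stage contributes driven/driver: worm 24/4 = 6, gear mesh 29/71 = 0.40845.
Overall: 6 × 0.40845 = 2.4507.

2.45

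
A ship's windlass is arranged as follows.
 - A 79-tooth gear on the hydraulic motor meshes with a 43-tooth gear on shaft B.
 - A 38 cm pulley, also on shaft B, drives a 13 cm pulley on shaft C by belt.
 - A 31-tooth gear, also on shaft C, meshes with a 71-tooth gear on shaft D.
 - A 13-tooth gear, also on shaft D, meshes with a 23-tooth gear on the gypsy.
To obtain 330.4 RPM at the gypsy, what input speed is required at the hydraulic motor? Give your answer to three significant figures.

249 RPM

Overall ratio R = 0.5443 × 0.34211 × 2.2903 × 1.7692 = 0.75454.
Required input speed = output speed × R = 330.4 × 0.75454 = 249.3 RPM.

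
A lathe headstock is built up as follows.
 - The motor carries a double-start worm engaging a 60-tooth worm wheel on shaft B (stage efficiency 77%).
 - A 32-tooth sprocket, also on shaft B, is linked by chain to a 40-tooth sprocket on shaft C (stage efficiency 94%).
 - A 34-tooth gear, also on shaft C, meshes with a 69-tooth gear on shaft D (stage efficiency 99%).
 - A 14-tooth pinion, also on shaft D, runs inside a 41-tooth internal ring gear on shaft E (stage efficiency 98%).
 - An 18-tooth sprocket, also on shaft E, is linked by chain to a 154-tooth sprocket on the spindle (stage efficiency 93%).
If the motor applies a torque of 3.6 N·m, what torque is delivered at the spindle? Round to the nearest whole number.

4483 N·m

Worm: ratio = 60/2 = 30; torque at shaft B = 3.6 × 30 × 0.77 = 83.16 N·m.
Chain: ratio = 40/32 = 1.25; torque at shaft C = 83.16 × 1.25 × 0.94 = 97.713 N·m.
Gear mesh: ratio = 69/34 = 2.0294; torque at shaft D = 97.713 × 2.0294 × 0.99 = 196.32 N·m.
Internal gear: ratio = 41/14 = 2.9286; torque at shaft E = 196.32 × 2.9286 × 0.98 = 563.43 N·m.
Chain: ratio = 154/18 = 8.5556; torque at the spindle = 563.43 × 8.5556 × 0.93 = 4483 N·m.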